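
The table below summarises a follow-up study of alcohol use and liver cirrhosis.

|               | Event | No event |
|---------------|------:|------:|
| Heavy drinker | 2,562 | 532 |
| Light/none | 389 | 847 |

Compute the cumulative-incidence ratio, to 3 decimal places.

2.631

Cells: a = 2562, b = 532, c = 389, d = 847.
Risk in exposed = 2562/3094 = 0.82805; risk in unexposed = 389/1236 = 0.31472.
RR = 0.82805 / 0.31472 = 2.63104
The risk among the exposed is 2.63 times that among the unexposed.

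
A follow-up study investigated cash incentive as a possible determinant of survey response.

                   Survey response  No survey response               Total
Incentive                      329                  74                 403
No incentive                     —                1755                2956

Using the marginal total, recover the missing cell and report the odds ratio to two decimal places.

6.50

The missing cell is in the unexposed row: 2956 − 1755 = 1201.
So a = 329, b = 74, c = 1201, d = 1755.
OR = (a·d)/(b·c) = (329 × 1755) / (74 × 1201) = 577395 / 88874 = 6.49678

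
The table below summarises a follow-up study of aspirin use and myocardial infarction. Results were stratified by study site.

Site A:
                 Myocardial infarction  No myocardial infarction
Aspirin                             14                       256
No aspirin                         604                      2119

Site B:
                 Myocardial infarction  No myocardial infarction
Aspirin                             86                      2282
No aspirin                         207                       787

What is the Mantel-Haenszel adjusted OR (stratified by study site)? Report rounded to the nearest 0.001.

0.156

OR_MH = Σ(aᵢdᵢ/nᵢ) / Σ(bᵢcᵢ/nᵢ), where nᵢ is the stratum total.
Stratum 1 (Site A): n = 2993; a·d/n = 14·2119/2993 = 9.9118; b·c/n = 256·604/2993 = 51.6619
Stratum 2 (Site B): n = 3362; a·d/n = 86·787/3362 = 20.1315; b·c/n = 2282·207/3362 = 140.5039
OR_MH = (9.9118 + 20.1315) / (51.6619 + 140.5039) = 30.0433 / 192.1657 = 0.15634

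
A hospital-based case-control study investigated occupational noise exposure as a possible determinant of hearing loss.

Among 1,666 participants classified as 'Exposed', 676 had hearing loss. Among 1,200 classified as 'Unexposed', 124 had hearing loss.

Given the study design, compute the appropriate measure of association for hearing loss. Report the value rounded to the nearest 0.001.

From the description: a = 676, b = 990, c = 124, d = 1076.
This is a hospital-based case-control study: participants were sampled on outcome status, so risks in the source population cannot be estimated directly — relative risk is not valid here. The odds ratio is the appropriate measure.
OR = (a·d)/(b·c) = (676 × 1076) / (990 × 124) = 727376 / 122760 = 5.92519

5.925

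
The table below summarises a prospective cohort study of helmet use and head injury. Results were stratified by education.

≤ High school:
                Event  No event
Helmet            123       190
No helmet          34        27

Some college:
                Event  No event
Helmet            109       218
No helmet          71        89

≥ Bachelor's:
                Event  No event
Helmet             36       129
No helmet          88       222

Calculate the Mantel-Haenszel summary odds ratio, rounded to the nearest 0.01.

0.63

OR_MH = Σ(aᵢdᵢ/nᵢ) / Σ(bᵢcᵢ/nᵢ), where nᵢ is the stratum total.
Stratum 1 (≤ High school): n = 374; a·d/n = 123·27/374 = 8.8797; b·c/n = 190·34/374 = 17.2727
Stratum 2 (Some college): n = 487; a·d/n = 109·89/487 = 19.9199; b·c/n = 218·71/487 = 31.7823
Stratum 3 (≥ Bachelor's): n = 475; a·d/n = 36·222/475 = 16.8253; b·c/n = 129·88/475 = 23.8989
OR_MH = (8.8797 + 19.9199 + 16.8253) / (17.2727 + 31.7823 + 23.8989) = 45.6249 / 72.9540 = 0.62539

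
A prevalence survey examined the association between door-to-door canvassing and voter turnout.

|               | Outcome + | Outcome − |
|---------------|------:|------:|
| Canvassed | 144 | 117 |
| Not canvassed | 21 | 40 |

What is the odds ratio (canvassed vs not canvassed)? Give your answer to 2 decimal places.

Cells: a = 144, b = 117, c = 21, d = 40.
OR = (a·d)/(b·c) = (144 × 40) / (117 × 21) = 5760 / 2457 = 2.34432
The odds of voter turnout are about 2.34 times as high in the canvassed group.

2.34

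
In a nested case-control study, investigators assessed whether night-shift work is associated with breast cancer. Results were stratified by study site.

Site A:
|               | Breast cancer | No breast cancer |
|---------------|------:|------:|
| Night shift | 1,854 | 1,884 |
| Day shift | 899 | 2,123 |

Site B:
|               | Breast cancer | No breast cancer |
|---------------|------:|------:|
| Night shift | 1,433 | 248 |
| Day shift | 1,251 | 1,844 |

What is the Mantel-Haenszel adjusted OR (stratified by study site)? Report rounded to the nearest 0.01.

3.60

OR_MH = Σ(aᵢdᵢ/nᵢ) / Σ(bᵢcᵢ/nᵢ), where nᵢ is the stratum total.
Stratum 1 (Site A): n = 6760; a·d/n = 1854·2123/6760 = 582.2547; b·c/n = 1884·899/6760 = 250.5497
Stratum 2 (Site B): n = 4776; a·d/n = 1433·1844/4776 = 553.2772; b·c/n = 248·1251/4776 = 64.9598
OR_MH = (582.2547 + 553.2772) / (250.5497 + 64.9598) = 1135.5320 / 315.5095 = 3.59904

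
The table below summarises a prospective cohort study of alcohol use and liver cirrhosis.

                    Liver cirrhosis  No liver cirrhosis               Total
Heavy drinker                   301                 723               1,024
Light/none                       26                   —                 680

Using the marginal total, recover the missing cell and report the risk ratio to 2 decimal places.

The missing cell is in the unexposed row: 680 − 26 = 654.
So a = 301, b = 723, c = 26, d = 654.
RR = [a/(a+b)] / [c/(c+d)] = (301/1024) / (26/680) = 0.29395/0.03824 = 7.68780

7.69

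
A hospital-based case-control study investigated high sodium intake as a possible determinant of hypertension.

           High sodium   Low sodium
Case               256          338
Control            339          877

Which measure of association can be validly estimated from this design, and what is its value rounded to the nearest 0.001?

1.959

Reading the table with exposure as columns: a = 256 (High sodium, case), b = 339 (High sodium, non-case), c = 338 (Low sodium, case), d = 877.
This is a hospital-based case-control study: participants were sampled on outcome status, so risks in the source population cannot be estimated directly — relative risk is not valid here. The odds ratio is the appropriate measure.
OR = (a·d)/(b·c) = (256 × 877) / (339 × 338) = 224512 / 114582 = 1.95940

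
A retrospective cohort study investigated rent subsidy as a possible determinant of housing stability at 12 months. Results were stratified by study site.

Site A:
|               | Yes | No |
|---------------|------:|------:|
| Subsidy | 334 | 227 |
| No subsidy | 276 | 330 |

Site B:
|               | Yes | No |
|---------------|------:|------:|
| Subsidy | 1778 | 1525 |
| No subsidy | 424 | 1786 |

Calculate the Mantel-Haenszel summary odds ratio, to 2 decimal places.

OR_MH = Σ(aᵢdᵢ/nᵢ) / Σ(bᵢcᵢ/nᵢ), where nᵢ is the stratum total.
Stratum 1 (Site A): n = 1167; a·d/n = 334·330/1167 = 94.4473; b·c/n = 227·276/1167 = 53.6864
Stratum 2 (Site B): n = 5513; a·d/n = 1778·1786/5513 = 576.0036; b·c/n = 1525·424/5513 = 117.2864
OR_MH = (94.4473 + 576.0036) / (53.6864 + 117.2864) = 670.4509 / 170.9728 = 3.92139

3.92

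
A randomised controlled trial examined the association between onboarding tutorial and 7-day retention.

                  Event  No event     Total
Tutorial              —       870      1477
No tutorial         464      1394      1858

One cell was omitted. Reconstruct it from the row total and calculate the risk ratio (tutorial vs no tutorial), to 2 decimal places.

1.65

The missing cell is in the exposed row: 1477 − 870 = 607.
So a = 607, b = 870, c = 464, d = 1394.
RR = [a/(a+b)] / [c/(c+d)] = (607/1477) / (464/1858) = 0.41097/0.24973 = 1.64564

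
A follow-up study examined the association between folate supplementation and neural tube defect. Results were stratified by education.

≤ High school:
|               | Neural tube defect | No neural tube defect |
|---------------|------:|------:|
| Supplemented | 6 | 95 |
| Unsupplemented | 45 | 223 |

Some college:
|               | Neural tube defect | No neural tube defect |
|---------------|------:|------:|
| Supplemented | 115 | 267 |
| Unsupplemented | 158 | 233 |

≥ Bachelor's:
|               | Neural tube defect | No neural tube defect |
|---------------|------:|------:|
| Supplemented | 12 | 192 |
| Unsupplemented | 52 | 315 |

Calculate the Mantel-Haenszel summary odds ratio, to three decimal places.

0.537

OR_MH = Σ(aᵢdᵢ/nᵢ) / Σ(bᵢcᵢ/nᵢ), where nᵢ is the stratum total.
Stratum 1 (≤ High school): n = 369; a·d/n = 6·223/369 = 3.6260; b·c/n = 95·45/369 = 11.5854
Stratum 2 (Some college): n = 773; a·d/n = 115·233/773 = 34.6636; b·c/n = 267·158/773 = 54.5744
Stratum 3 (≥ Bachelor's): n = 571; a·d/n = 12·315/571 = 6.6200; b·c/n = 192·52/571 = 17.4851
OR_MH = (3.6260 + 34.6636 + 6.6200) / (11.5854 + 54.5744 + 17.4851) = 44.9096 / 83.6449 = 0.53691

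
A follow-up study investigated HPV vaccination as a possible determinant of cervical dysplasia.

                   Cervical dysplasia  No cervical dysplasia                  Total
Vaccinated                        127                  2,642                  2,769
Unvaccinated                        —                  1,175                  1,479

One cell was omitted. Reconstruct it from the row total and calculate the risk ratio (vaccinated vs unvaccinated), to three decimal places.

The missing cell is in the unexposed row: 1479 − 1175 = 304.
So a = 127, b = 2642, c = 304, d = 1175.
RR = [a/(a+b)] / [c/(c+d)] = (127/2769) / (304/1479) = 0.04586/0.20554 = 0.22314

0.223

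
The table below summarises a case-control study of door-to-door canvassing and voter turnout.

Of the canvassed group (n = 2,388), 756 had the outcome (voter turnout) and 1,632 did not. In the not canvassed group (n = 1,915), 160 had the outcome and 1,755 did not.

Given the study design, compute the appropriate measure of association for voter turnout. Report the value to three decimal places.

5.081

From the description: a = 756, b = 1632, c = 160, d = 1755.
This is a case-control study: participants were sampled on outcome status, so risks in the source population cannot be estimated directly — relative risk is not valid here. The odds ratio is the appropriate measure.
OR = (a·d)/(b·c) = (756 × 1755) / (1632 × 160) = 1326780 / 261120 = 5.08111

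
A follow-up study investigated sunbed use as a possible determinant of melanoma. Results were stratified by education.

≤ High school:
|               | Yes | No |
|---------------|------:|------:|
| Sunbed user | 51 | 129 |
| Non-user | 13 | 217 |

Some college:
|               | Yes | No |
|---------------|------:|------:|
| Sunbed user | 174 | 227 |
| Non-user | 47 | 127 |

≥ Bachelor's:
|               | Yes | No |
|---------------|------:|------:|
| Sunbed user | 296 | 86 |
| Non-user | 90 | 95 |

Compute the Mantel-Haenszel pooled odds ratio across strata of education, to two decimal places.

OR_MH = Σ(aᵢdᵢ/nᵢ) / Σ(bᵢcᵢ/nᵢ), where nᵢ is the stratum total.
Stratum 1 (≤ High school): n = 410; a·d/n = 51·217/410 = 26.9927; b·c/n = 129·13/410 = 4.0902
Stratum 2 (Some college): n = 575; a·d/n = 174·127/575 = 38.4313; b·c/n = 227·47/575 = 18.5548
Stratum 3 (≥ Bachelor's): n = 567; a·d/n = 296·95/567 = 49.5944; b·c/n = 86·90/567 = 13.6508
OR_MH = (26.9927 + 38.4313 + 49.5944) / (4.0902 + 18.5548 + 13.6508) = 115.0183 / 36.2958 = 3.16891

3.17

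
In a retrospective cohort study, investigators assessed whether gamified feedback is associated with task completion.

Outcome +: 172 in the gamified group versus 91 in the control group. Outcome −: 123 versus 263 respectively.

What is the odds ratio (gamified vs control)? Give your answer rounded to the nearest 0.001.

From the description: a = 172, b = 123, c = 91, d = 263.
OR = (a·d)/(b·c) = (172 × 263) / (123 × 91) = 45236 / 11193 = 4.04145
The odds of task completion are about 4.04 times as high in the gamified group.

4.041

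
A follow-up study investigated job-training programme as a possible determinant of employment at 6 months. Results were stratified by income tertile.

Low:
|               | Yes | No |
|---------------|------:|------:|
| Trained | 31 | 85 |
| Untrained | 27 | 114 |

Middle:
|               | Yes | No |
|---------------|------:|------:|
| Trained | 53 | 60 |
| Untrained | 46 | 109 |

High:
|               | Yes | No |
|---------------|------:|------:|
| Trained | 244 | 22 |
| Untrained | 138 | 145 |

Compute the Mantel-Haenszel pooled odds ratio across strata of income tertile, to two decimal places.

4.03

OR_MH = Σ(aᵢdᵢ/nᵢ) / Σ(bᵢcᵢ/nᵢ), where nᵢ is the stratum total.
Stratum 1 (Low): n = 257; a·d/n = 31·114/257 = 13.7510; b·c/n = 85·27/257 = 8.9300
Stratum 2 (Middle): n = 268; a·d/n = 53·109/268 = 21.5560; b·c/n = 60·46/268 = 10.2985
Stratum 3 (High): n = 549; a·d/n = 244·145/549 = 64.4444; b·c/n = 22·138/549 = 5.5301
OR_MH = (13.7510 + 21.5560 + 64.4444) / (8.9300 + 10.2985 + 5.5301) = 99.7514 / 24.7585 = 4.02897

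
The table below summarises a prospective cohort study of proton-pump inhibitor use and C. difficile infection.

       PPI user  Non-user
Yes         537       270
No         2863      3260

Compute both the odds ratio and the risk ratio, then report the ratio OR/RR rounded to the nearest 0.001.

1.097

Reading the table with exposure as columns: a = 537 (PPI user, case), b = 2863 (PPI user, non-case), c = 270 (Non-user, case), d = 3260.
OR = (537·3260)/(2863·270) = 1750620/773010 = 2.26468
Risk in exposed = 537/3400 = 0.15794; risk in unexposed = 270/3530 = 0.07649; RR = 2.06493
OR/RR = 2.26468 / 2.06493 = 1.09673
The outcome is not rare, so the OR lies further from 1 than the RR.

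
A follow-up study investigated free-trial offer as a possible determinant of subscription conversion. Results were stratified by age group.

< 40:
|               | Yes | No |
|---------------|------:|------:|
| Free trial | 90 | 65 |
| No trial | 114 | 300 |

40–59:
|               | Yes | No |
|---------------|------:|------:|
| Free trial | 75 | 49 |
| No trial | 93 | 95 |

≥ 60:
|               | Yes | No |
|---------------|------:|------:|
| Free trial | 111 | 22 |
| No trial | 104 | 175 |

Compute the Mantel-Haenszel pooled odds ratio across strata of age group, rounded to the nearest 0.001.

3.539

OR_MH = Σ(aᵢdᵢ/nᵢ) / Σ(bᵢcᵢ/nᵢ), where nᵢ is the stratum total.
Stratum 1 (< 40): n = 569; a·d/n = 90·300/569 = 47.4517; b·c/n = 65·114/569 = 13.0228
Stratum 2 (40–59): n = 312; a·d/n = 75·95/312 = 22.8365; b·c/n = 49·93/312 = 14.6058
Stratum 3 (≥ 60): n = 412; a·d/n = 111·175/412 = 47.1481; b·c/n = 22·104/412 = 5.5534
OR_MH = (47.4517 + 22.8365 + 47.1481) / (13.0228 + 14.6058 + 5.5534) = 117.4363 / 33.1820 = 3.53915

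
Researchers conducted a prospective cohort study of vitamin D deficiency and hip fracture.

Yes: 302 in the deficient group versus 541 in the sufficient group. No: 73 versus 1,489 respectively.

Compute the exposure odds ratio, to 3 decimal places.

From the description: a = 302, b = 73, c = 541, d = 1489.
OR = (a·d)/(b·c) = (302 × 1489) / (73 × 541) = 449678 / 39493 = 11.38627
The odds of hip fracture are about 11.39 times as high in the deficient group.

11.386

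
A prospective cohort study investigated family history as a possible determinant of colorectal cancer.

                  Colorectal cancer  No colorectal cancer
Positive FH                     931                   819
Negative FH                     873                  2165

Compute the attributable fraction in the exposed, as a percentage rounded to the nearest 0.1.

46.0

Cells: a = 931, b = 819, c = 873, d = 2165.
Risk in exposed = 931/1750 = 0.53200; risk in unexposed = 873/3038 = 0.28736.
RR = 0.53200/0.28736 = 1.85134
AR% = (RR − 1)/RR × 100 = (1.85134 − 1)/1.85134 × 100 = 45.9849%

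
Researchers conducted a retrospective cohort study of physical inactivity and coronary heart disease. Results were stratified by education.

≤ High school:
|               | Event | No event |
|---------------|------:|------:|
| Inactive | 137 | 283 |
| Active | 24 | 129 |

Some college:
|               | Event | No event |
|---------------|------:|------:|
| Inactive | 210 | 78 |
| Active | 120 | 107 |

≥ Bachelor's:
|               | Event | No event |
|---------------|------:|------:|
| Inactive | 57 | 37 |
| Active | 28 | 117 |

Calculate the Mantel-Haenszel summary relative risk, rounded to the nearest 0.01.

RR_MH = Σ(aᵢ·n₀ᵢ/nᵢ) / Σ(cᵢ·n₁ᵢ/nᵢ), with n₁ᵢ = aᵢ+bᵢ (exposed), n₀ᵢ = cᵢ+dᵢ (unexposed), nᵢ = n₁ᵢ+n₀ᵢ.
Stratum 1 (≤ High school): n₁ = 420, n₀ = 153, n = 573; a·n₀/n = 137·153/573 = 36.5812; c·n₁/n = 24·420/573 = 17.5916
Stratum 2 (Some college): n₁ = 288, n₀ = 227, n = 515; a·n₀/n = 210·227/515 = 92.5631; c·n₁/n = 120·288/515 = 67.1068
Stratum 3 (≥ Bachelor's): n₁ = 94, n₀ = 145, n = 239; a·n₀/n = 57·145/239 = 34.5816; c·n₁/n = 28·94/239 = 11.0126
RR_MH = (36.5812 + 92.5631 + 34.5816) / (17.5916 + 67.1068 + 11.0126) = 163.7258 / 95.7110 = 1.71063

1.71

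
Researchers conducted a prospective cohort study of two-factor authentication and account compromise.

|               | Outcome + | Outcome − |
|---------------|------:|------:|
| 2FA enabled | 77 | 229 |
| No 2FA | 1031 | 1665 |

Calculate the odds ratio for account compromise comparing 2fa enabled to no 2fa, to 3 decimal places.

0.543

Cells: a = 77, b = 229, c = 1031, d = 1665.
OR = (a·d)/(b·c) = (77 × 1665) / (229 × 1031) = 128205 / 236099 = 0.54301
Exposure is associated with lower odds of account compromise (OR = 0.54 < 1).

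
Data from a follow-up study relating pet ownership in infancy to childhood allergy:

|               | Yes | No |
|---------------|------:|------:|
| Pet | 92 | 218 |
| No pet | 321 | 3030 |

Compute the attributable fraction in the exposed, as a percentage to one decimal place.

Cells: a = 92, b = 218, c = 321, d = 3030.
Risk in exposed = 92/310 = 0.29677; risk in unexposed = 321/3351 = 0.09579.
RR = 0.29677/0.09579 = 3.09810
AR% = (RR − 1)/RR × 100 = (3.09810 − 1)/3.09810 × 100 = 67.7222%

67.7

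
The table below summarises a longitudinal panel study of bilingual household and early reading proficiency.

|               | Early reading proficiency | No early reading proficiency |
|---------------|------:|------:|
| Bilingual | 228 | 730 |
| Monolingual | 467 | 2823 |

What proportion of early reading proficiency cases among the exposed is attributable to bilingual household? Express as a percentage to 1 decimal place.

40.4

Cells: a = 228, b = 730, c = 467, d = 2823.
Risk in exposed = 228/958 = 0.23800; risk in unexposed = 467/3290 = 0.14195.
RR = 0.23800/0.14195 = 1.67667
AR% = (RR − 1)/RR × 100 = (1.67667 − 1)/1.67667 × 100 = 40.3581%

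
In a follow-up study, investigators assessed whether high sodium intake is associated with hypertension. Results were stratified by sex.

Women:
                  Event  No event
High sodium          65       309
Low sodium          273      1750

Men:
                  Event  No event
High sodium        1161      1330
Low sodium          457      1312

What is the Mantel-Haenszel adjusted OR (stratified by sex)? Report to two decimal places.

2.28

OR_MH = Σ(aᵢdᵢ/nᵢ) / Σ(bᵢcᵢ/nᵢ), where nᵢ is the stratum total.
Stratum 1 (Women): n = 2397; a·d/n = 65·1750/2397 = 47.4552; b·c/n = 309·273/2397 = 35.1927
Stratum 2 (Men): n = 4260; a·d/n = 1161·1312/4260 = 357.5662; b·c/n = 1330·457/4260 = 142.6784
OR_MH = (47.4552 + 357.5662) / (35.1927 + 142.6784) = 405.0213 / 177.8711 = 2.27705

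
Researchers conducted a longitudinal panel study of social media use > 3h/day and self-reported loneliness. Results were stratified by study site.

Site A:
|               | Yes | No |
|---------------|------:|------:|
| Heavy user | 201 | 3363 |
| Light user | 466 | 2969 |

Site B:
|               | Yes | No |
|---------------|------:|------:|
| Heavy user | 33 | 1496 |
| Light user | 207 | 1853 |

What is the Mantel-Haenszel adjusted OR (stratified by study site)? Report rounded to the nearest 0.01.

0.33

OR_MH = Σ(aᵢdᵢ/nᵢ) / Σ(bᵢcᵢ/nᵢ), where nᵢ is the stratum total.
Stratum 1 (Site A): n = 6999; a·d/n = 201·2969/6999 = 85.2649; b·c/n = 3363·466/6999 = 223.9117
Stratum 2 (Site B): n = 3589; a·d/n = 33·1853/3589 = 17.0379; b·c/n = 1496·207/3589 = 86.2836
OR_MH = (85.2649 + 17.0379) / (223.9117 + 86.2836) = 102.3028 / 310.1953 = 0.32980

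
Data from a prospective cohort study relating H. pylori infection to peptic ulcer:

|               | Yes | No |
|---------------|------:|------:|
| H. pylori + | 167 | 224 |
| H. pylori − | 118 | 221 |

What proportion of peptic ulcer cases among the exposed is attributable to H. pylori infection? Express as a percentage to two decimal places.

Cells: a = 167, b = 224, c = 118, d = 221.
Risk in exposed = 167/391 = 0.42711; risk in unexposed = 118/339 = 0.34808.
RR = 0.42711/0.34808 = 1.22704
AR% = (RR − 1)/RR × 100 = (1.22704 − 1)/1.22704 × 100 = 18.5028%

18.50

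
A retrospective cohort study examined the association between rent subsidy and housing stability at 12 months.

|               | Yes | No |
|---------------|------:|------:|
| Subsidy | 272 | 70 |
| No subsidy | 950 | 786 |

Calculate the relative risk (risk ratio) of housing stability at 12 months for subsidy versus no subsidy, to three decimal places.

Cells: a = 272, b = 70, c = 950, d = 786.
Risk in exposed = 272/342 = 0.79532; risk in unexposed = 950/1736 = 0.54724.
RR = 0.79532 / 0.54724 = 1.45335
The risk among the exposed is 1.45 times that among the unexposed.

1.453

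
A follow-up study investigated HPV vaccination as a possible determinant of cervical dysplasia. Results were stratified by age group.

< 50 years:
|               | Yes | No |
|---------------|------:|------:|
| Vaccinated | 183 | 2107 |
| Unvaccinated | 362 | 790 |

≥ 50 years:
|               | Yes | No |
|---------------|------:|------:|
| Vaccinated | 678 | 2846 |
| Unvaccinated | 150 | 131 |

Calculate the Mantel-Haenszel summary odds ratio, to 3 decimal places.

0.196

OR_MH = Σ(aᵢdᵢ/nᵢ) / Σ(bᵢcᵢ/nᵢ), where nᵢ is the stratum total.
Stratum 1 (< 50 years): n = 3442; a·d/n = 183·790/3442 = 42.0017; b·c/n = 2107·362/3442 = 221.5962
Stratum 2 (≥ 50 years): n = 3805; a·d/n = 678·131/3805 = 23.3424; b·c/n = 2846·150/3805 = 112.1945
OR_MH = (42.0017 + 23.3424) / (221.5962 + 112.1945) = 65.3442 / 333.7906 = 0.19576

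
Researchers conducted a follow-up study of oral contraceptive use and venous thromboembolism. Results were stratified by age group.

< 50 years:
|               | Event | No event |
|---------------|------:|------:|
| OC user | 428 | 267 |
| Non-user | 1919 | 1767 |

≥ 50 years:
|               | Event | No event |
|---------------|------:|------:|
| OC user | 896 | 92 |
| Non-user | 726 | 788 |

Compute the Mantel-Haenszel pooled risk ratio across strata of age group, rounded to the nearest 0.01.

1.53

RR_MH = Σ(aᵢ·n₀ᵢ/nᵢ) / Σ(cᵢ·n₁ᵢ/nᵢ), with n₁ᵢ = aᵢ+bᵢ (exposed), n₀ᵢ = cᵢ+dᵢ (unexposed), nᵢ = n₁ᵢ+n₀ᵢ.
Stratum 1 (< 50 years): n₁ = 695, n₀ = 3686, n = 4381; a·n₀/n = 428·3686/4381 = 360.1023; c·n₁/n = 1919·695/4381 = 304.4294
Stratum 2 (≥ 50 years): n₁ = 988, n₀ = 1514, n = 2502; a·n₀/n = 896·1514/2502 = 542.1839; c·n₁/n = 726·988/2502 = 286.6859
RR_MH = (360.1023 + 542.1839) / (304.4294 + 286.6859) = 902.2861 / 591.1152 = 1.52641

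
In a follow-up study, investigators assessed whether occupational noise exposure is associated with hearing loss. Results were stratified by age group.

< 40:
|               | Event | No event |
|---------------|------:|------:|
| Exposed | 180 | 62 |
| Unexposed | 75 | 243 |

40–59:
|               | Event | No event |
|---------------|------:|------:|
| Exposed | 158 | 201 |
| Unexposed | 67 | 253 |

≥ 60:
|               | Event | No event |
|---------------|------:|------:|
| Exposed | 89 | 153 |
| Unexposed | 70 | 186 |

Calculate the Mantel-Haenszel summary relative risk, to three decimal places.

RR_MH = Σ(aᵢ·n₀ᵢ/nᵢ) / Σ(cᵢ·n₁ᵢ/nᵢ), with n₁ᵢ = aᵢ+bᵢ (exposed), n₀ᵢ = cᵢ+dᵢ (unexposed), nᵢ = n₁ᵢ+n₀ᵢ.
Stratum 1 (< 40): n₁ = 242, n₀ = 318, n = 560; a·n₀/n = 180·318/560 = 102.2143; c·n₁/n = 75·242/560 = 32.4107
Stratum 2 (40–59): n₁ = 359, n₀ = 320, n = 679; a·n₀/n = 158·320/679 = 74.4624; c·n₁/n = 67·359/679 = 35.4242
Stratum 3 (≥ 60): n₁ = 242, n₀ = 256, n = 498; a·n₀/n = 89·256/498 = 45.7510; c·n₁/n = 70·242/498 = 34.0161
RR_MH = (102.2143 + 74.4624 + 45.7510) / (32.4107 + 35.4242 + 34.0161) = 222.4277 / 101.8509 = 2.18386

2.184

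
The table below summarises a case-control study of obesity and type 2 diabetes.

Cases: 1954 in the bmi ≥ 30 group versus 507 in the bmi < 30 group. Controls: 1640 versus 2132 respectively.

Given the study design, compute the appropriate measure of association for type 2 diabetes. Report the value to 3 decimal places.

5.010

From the description: a = 1954, b = 1640, c = 507, d = 2132.
This is a case-control study: participants were sampled on outcome status, so risks in the source population cannot be estimated directly — relative risk is not valid here. The odds ratio is the appropriate measure.
OR = (a·d)/(b·c) = (1954 × 2132) / (1640 × 507) = 4165928 / 831480 = 5.01026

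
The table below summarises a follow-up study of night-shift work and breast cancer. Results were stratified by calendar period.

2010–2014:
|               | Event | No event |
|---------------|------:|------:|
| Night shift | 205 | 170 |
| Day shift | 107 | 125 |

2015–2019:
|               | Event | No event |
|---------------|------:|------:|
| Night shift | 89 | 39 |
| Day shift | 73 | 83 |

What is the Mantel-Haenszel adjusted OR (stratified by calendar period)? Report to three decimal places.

1.706

OR_MH = Σ(aᵢdᵢ/nᵢ) / Σ(bᵢcᵢ/nᵢ), where nᵢ is the stratum total.
Stratum 1 (2010–2014): n = 607; a·d/n = 205·125/607 = 42.2158; b·c/n = 170·107/607 = 29.9671
Stratum 2 (2015–2019): n = 284; a·d/n = 89·83/284 = 26.0106; b·c/n = 39·73/284 = 10.0246
OR_MH = (42.2158 + 26.0106) / (29.9671 + 10.0246) = 68.2264 / 39.9917 = 1.70601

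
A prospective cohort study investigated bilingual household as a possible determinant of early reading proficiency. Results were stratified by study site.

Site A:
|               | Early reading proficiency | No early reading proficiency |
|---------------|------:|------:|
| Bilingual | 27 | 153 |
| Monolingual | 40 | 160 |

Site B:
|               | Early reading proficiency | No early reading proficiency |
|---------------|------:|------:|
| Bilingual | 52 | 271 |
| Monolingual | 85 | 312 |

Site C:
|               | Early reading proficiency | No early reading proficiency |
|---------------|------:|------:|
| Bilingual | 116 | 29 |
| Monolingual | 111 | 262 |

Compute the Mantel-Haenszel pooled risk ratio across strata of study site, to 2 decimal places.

1.43

RR_MH = Σ(aᵢ·n₀ᵢ/nᵢ) / Σ(cᵢ·n₁ᵢ/nᵢ), with n₁ᵢ = aᵢ+bᵢ (exposed), n₀ᵢ = cᵢ+dᵢ (unexposed), nᵢ = n₁ᵢ+n₀ᵢ.
Stratum 1 (Site A): n₁ = 180, n₀ = 200, n = 380; a·n₀/n = 27·200/380 = 14.2105; c·n₁/n = 40·180/380 = 18.9474
Stratum 2 (Site B): n₁ = 323, n₀ = 397, n = 720; a·n₀/n = 52·397/720 = 28.6722; c·n₁/n = 85·323/720 = 38.1319
Stratum 3 (Site C): n₁ = 145, n₀ = 373, n = 518; a·n₀/n = 116·373/518 = 83.5290; c·n₁/n = 111·145/518 = 31.0714
RR_MH = (14.2105 + 28.6722 + 83.5290) / (18.9474 + 38.1319 + 31.0714) = 126.4117 / 88.1507 = 1.43404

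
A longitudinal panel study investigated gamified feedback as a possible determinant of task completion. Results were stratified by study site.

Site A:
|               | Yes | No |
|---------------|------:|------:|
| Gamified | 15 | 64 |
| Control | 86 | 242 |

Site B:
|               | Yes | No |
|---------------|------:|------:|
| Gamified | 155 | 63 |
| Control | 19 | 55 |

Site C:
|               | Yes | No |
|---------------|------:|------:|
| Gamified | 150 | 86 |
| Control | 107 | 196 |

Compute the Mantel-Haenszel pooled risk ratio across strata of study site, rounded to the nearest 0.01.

1.75

RR_MH = Σ(aᵢ·n₀ᵢ/nᵢ) / Σ(cᵢ·n₁ᵢ/nᵢ), with n₁ᵢ = aᵢ+bᵢ (exposed), n₀ᵢ = cᵢ+dᵢ (unexposed), nᵢ = n₁ᵢ+n₀ᵢ.
Stratum 1 (Site A): n₁ = 79, n₀ = 328, n = 407; a·n₀/n = 15·328/407 = 12.0885; c·n₁/n = 86·79/407 = 16.6929
Stratum 2 (Site B): n₁ = 218, n₀ = 74, n = 292; a·n₀/n = 155·74/292 = 39.2808; c·n₁/n = 19·218/292 = 14.1849
Stratum 3 (Site C): n₁ = 236, n₀ = 303, n = 539; a·n₀/n = 150·303/539 = 84.3228; c·n₁/n = 107·236/539 = 46.8497
RR_MH = (12.0885 + 39.2808 + 84.3228) / (16.6929 + 14.1849 + 46.8497) = 135.6921 / 77.7275 = 1.74574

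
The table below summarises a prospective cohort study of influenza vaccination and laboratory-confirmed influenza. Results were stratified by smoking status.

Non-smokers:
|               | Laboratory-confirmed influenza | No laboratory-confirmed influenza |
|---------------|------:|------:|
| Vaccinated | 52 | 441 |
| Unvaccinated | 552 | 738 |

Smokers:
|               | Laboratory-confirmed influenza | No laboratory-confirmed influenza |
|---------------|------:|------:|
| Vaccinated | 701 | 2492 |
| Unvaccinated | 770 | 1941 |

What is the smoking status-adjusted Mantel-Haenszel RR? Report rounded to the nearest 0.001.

0.632

RR_MH = Σ(aᵢ·n₀ᵢ/nᵢ) / Σ(cᵢ·n₁ᵢ/nᵢ), with n₁ᵢ = aᵢ+bᵢ (exposed), n₀ᵢ = cᵢ+dᵢ (unexposed), nᵢ = n₁ᵢ+n₀ᵢ.
Stratum 1 (Non-smokers): n₁ = 493, n₀ = 1290, n = 1783; a·n₀/n = 52·1290/1783 = 37.6220; c·n₁/n = 552·493/1783 = 152.6282
Stratum 2 (Smokers): n₁ = 3193, n₀ = 2711, n = 5904; a·n₀/n = 701·2711/5904 = 321.8853; c·n₁/n = 770·3193/5904 = 416.4312
RR_MH = (37.6220 + 321.8853) / (152.6282 + 416.4312) = 359.5073 / 569.0594 = 0.63176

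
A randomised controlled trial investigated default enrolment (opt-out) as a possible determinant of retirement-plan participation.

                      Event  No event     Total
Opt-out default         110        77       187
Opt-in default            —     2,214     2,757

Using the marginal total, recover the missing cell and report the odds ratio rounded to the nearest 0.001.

5.825

The missing cell is in the unexposed row: 2757 − 2214 = 543.
So a = 110, b = 77, c = 543, d = 2214.
OR = (a·d)/(b·c) = (110 × 2214) / (77 × 543) = 243540 / 41811 = 5.82478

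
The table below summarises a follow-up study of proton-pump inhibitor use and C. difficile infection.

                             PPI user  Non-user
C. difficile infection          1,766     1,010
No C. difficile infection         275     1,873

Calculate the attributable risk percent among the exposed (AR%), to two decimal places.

59.51

Reading the table with exposure as columns: a = 1766 (PPI user, case), b = 275 (PPI user, non-case), c = 1010 (Non-user, case), d = 1873.
Risk in exposed = 1766/2041 = 0.86526; risk in unexposed = 1010/2883 = 0.35033.
RR = 0.86526/0.35033 = 2.46985
AR% = (RR − 1)/RR × 100 = (2.46985 − 1)/2.46985 × 100 = 59.5117%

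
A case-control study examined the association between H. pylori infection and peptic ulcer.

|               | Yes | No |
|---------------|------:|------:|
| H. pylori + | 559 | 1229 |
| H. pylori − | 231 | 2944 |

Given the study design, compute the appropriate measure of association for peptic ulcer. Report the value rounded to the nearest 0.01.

5.80

Cells: a = 559, b = 1229, c = 231, d = 2944.
This is a case-control study: participants were sampled on outcome status, so risks in the source population cannot be estimated directly — relative risk is not valid here. The odds ratio is the appropriate measure.
OR = (a·d)/(b·c) = (559 × 2944) / (1229 × 231) = 1645696 / 283899 = 5.79677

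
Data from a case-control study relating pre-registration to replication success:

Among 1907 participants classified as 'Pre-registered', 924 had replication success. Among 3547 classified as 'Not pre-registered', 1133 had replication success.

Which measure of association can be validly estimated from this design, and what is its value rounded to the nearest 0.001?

2.003

From the description: a = 924, b = 983, c = 1133, d = 2414.
This is a case-control study: participants were sampled on outcome status, so risks in the source population cannot be estimated directly — relative risk is not valid here. The odds ratio is the appropriate measure.
OR = (a·d)/(b·c) = (924 × 2414) / (983 × 1133) = 2230536 / 1113739 = 2.00275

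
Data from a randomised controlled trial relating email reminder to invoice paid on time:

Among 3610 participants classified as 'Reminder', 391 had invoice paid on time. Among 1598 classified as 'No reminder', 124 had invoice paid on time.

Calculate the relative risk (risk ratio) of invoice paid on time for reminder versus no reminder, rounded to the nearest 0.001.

1.396

From the description: a = 391, b = 3219, c = 124, d = 1474.
Risk in exposed = 391/3610 = 0.10831; risk in unexposed = 124/1598 = 0.07760.
RR = 0.10831 / 0.07760 = 1.39580
The risk among the exposed is 1.40 times that among the unexposed.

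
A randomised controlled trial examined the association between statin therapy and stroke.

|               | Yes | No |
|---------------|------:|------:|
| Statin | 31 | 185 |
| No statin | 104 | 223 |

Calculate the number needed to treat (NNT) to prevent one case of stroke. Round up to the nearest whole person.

6

Risk in treated group = 31/216 = 0.14352; risk in control = 104/327 = 0.31804.
Absolute risk reduction = 0.31804 − 0.14352 = 0.17452
NNT = 1 / ARR = 1 / 0.17452 = 5.730 → round up → 6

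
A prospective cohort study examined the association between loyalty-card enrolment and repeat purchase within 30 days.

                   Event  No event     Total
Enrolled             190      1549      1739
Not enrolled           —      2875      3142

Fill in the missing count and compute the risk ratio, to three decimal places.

The missing cell is in the unexposed row: 3142 − 2875 = 267.
So a = 190, b = 1549, c = 267, d = 2875.
RR = [a/(a+b)] / [c/(c+d)] = (190/1739) / (267/3142) = 0.10926/0.08498 = 1.28573

1.286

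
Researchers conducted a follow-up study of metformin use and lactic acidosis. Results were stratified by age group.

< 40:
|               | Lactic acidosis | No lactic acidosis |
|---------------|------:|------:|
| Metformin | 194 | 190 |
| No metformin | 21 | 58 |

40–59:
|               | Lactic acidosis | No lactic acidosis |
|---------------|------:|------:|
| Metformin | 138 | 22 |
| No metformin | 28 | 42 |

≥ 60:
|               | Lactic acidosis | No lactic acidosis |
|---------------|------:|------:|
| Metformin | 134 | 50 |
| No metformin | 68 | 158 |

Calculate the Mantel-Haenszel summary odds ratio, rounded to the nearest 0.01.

OR_MH = Σ(aᵢdᵢ/nᵢ) / Σ(bᵢcᵢ/nᵢ), where nᵢ is the stratum total.
Stratum 1 (< 40): n = 463; a·d/n = 194·58/463 = 24.3024; b·c/n = 190·21/463 = 8.6177
Stratum 2 (40–59): n = 230; a·d/n = 138·42/230 = 25.2000; b·c/n = 22·28/230 = 2.6783
Stratum 3 (≥ 60): n = 410; a·d/n = 134·158/410 = 51.6390; b·c/n = 50·68/410 = 8.2927
OR_MH = (24.3024 + 25.2000 + 51.6390) / (8.6177 + 2.6783 + 8.2927) = 101.1414 / 19.5887 = 5.16326

5.16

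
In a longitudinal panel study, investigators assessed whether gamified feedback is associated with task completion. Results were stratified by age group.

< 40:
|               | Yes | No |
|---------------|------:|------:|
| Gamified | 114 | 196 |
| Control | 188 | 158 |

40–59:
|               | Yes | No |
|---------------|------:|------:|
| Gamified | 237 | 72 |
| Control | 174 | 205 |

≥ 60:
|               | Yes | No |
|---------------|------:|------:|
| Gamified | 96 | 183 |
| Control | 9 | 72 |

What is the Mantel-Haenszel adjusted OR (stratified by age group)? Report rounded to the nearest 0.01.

1.49

OR_MH = Σ(aᵢdᵢ/nᵢ) / Σ(bᵢcᵢ/nᵢ), where nᵢ is the stratum total.
Stratum 1 (< 40): n = 656; a·d/n = 114·158/656 = 27.4573; b·c/n = 196·188/656 = 56.1707
Stratum 2 (40–59): n = 688; a·d/n = 237·205/688 = 70.6177; b·c/n = 72·174/688 = 18.2093
Stratum 3 (≥ 60): n = 360; a·d/n = 96·72/360 = 19.2000; b·c/n = 183·9/360 = 4.5750
OR_MH = (27.4573 + 70.6177 + 19.2000) / (56.1707 + 18.2093 + 4.5750) = 117.2750 / 78.9550 = 1.48534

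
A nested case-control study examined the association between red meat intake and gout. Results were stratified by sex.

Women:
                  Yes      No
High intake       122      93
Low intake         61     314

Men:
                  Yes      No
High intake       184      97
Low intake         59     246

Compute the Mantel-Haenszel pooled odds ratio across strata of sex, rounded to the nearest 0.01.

7.34

OR_MH = Σ(aᵢdᵢ/nᵢ) / Σ(bᵢcᵢ/nᵢ), where nᵢ is the stratum total.
Stratum 1 (Women): n = 590; a·d/n = 122·314/590 = 64.9288; b·c/n = 93·61/590 = 9.6153
Stratum 2 (Men): n = 586; a·d/n = 184·246/586 = 77.2423; b·c/n = 97·59/586 = 9.7662
OR_MH = (64.9288 + 77.2423) / (9.6153 + 9.7662) = 142.1711 / 19.3815 = 7.33542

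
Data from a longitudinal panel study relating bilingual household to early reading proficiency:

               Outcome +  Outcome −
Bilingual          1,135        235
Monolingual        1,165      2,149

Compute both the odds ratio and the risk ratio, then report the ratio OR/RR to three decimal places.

3.780

Cells: a = 1135, b = 235, c = 1165, d = 2149.
OR = (1135·2149)/(235·1165) = 2439115/273775 = 8.90920
Risk in exposed = 1135/1370 = 0.82847; risk in unexposed = 1165/3314 = 0.35154; RR = 2.35669
OR/RR = 8.90920 / 2.35669 = 3.78039
The outcome is not rare, so the OR lies further from 1 than the RR.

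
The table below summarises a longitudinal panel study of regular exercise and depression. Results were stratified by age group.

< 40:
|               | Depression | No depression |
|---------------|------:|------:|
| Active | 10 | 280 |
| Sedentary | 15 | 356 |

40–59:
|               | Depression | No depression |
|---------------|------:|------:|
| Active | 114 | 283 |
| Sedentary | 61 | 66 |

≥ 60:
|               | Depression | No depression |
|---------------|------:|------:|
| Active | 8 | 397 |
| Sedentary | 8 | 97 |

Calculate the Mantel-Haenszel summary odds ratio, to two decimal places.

0.47

OR_MH = Σ(aᵢdᵢ/nᵢ) / Σ(bᵢcᵢ/nᵢ), where nᵢ is the stratum total.
Stratum 1 (< 40): n = 661; a·d/n = 10·356/661 = 5.3858; b·c/n = 280·15/661 = 6.3540
Stratum 2 (40–59): n = 524; a·d/n = 114·66/524 = 14.3588; b·c/n = 283·61/524 = 32.9447
Stratum 3 (≥ 60): n = 510; a·d/n = 8·97/510 = 1.5216; b·c/n = 397·8/510 = 6.2275
OR_MH = (5.3858 + 14.3588 + 1.5216) / (6.3540 + 32.9447 + 6.2275) = 21.2661 / 45.5261 = 0.46712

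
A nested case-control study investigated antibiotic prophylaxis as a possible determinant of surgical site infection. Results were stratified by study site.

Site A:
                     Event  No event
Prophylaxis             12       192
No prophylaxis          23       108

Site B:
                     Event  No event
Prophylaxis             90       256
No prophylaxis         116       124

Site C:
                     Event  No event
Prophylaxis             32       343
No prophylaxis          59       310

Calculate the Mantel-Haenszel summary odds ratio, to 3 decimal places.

0.398

OR_MH = Σ(aᵢdᵢ/nᵢ) / Σ(bᵢcᵢ/nᵢ), where nᵢ is the stratum total.
Stratum 1 (Site A): n = 335; a·d/n = 12·108/335 = 3.8687; b·c/n = 192·23/335 = 13.1821
Stratum 2 (Site B): n = 586; a·d/n = 90·124/586 = 19.0444; b·c/n = 256·116/586 = 50.6758
Stratum 3 (Site C): n = 744; a·d/n = 32·310/744 = 13.3333; b·c/n = 343·59/744 = 27.2003
OR_MH = (3.8687 + 19.0444 + 13.3333) / (13.1821 + 50.6758 + 27.2003) = 36.2464 / 91.0581 = 0.39806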